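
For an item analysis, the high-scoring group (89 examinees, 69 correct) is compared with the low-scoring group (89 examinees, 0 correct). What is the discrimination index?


p_upper = 69/89 = 0.7753
p_lower = 0/89 = 0.0
D = 0.7753 - 0.0 = 0.7753

0.7753


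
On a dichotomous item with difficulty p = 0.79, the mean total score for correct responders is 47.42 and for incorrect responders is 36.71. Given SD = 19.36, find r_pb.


q = 1 - p = 0.21
rpb = ((M1 - M0) / SD) * sqrt(p * q)
rpb = ((47.42 - 36.71) / 19.36) * sqrt(0.79 * 0.21)
rpb = 0.2253

0.2253


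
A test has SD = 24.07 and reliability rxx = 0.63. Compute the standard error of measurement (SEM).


SEM = SD * sqrt(1 - rxx)
SEM = 24.07 * sqrt(1 - 0.63)
SEM = 24.07 * sqrt(0.37) = 24.07 * 0.608276
SEM = 14.6412

14.6412


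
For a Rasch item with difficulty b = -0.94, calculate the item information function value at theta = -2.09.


P = 1/(1+exp(-(-2.09--0.94))) = 0.2405
I = P*(1-P) = 0.2405 * 0.7595
I = 0.1827

0.1827


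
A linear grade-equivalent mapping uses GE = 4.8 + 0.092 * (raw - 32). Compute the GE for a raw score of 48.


raw - median = 48 - 32 = 16
slope * diff = 0.092 * 16 = 1.472
GE = 4.8 + 1.472
GE = 6.272

6.272


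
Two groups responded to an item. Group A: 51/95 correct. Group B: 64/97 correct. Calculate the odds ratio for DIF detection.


Odds_A = 51/44 = 1.1591
Odds_B = 64/33 = 1.9394
OR = Odds_A / Odds_B = 1.1591 / 1.9394
Exactly, OR = (51 * 33) / (44 * 64) = 1683 / 2816
OR = 0.5977

0.5977


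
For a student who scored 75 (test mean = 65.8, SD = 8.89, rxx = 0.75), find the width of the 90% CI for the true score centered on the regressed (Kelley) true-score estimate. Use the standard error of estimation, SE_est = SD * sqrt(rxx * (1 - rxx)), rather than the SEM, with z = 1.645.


True score estimate = 0.75*75 + 0.25*65.8 = 72.7
SE_est = SD * sqrt(rxx * (1 - rxx)) = 8.89 * sqrt(0.75 * 0.25) = 8.89 * sqrt(0.1875) = 3.849483
CI = T_est +/- z * SE_est, so width = 2 * z * SE_est = 2 * 1.645 * 3.849483
Width = 12.6648

12.6648


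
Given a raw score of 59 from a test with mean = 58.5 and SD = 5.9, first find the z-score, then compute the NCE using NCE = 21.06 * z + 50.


z = (X - mean) / SD = (59 - 58.5) / 5.9
z = 0.5 / 5.9
z = 0.0847
NCE = NCE = 21.06z + 50
Carry z at full precision (z = 0.5 / 5.9) into the conversion:
NCE = 21.06 * (0.5 / 5.9) + 50 = 10.53 / 5.9 + 50
NCE = 1.7847 + 50
NCE = 51.7847

51.7847


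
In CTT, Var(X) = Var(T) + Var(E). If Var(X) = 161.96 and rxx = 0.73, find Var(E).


var_true = rxx * var_obs = 0.73 * 161.96 = 118.2308
var_error = var_obs - var_true
var_error = 161.96 - 118.2308
var_error = 43.7292

43.7292


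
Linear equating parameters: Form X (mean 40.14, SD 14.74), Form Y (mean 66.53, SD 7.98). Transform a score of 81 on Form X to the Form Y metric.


slope = SD_Y / SD_X = 7.98 / 14.74 ~ 0.5414
intercept = mean_Y - slope * mean_X = 66.53 - (7.98 / 14.74) * 40.14 ~ 44.7988
Y = slope * X + intercept. To avoid rounding drift from the rounded slope/intercept, evaluate the equivalent form Y = mean_Y + SD_Y * (X - mean_X) / SD_X at full precision:
Y = 66.53 + 7.98 * (81 - 40.14) / 14.74
Y = 66.53 + 7.98 * 40.86 / 14.74
Y = 66.53 + 326.0628 / 14.74
Y = 66.53 + 22.1209
Y = 88.6509

88.6509


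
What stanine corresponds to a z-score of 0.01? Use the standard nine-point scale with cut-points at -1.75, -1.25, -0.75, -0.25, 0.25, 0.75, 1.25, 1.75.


Stanine boundaries: [-1.75, -1.25, -0.75, -0.25, 0.25, 0.75, 1.25, 1.75]
z = 0.01
Check each boundary:
  z >= -1.75 -> could be stanine 2
  z >= -1.25 -> could be stanine 3
  z >= -0.75 -> could be stanine 4
  z >= -0.25 -> could be stanine 5
  z < 0.25
  z < 0.75
  z < 1.25
  z < 1.75
Highest qualifying boundary gives stanine = 5

5


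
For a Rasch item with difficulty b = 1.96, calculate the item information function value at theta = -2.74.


P = 1/(1+exp(-(-2.74-1.96))) = 0.009
I = P*(1-P) = 0.009 * 0.991
I = 0.0089

0.0089


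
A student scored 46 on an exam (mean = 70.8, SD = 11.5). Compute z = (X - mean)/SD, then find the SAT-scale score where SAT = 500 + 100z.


z = (X - mean) / SD = (46 - 70.8) / 11.5
z = -24.8 / 11.5
z = -2.1565
SAT-scale = SAT = 500 + 100z
Carry z at full precision (z = -24.8 / 11.5) into the conversion:
SAT-scale = 500 + 100 * (-24.8 / 11.5) = 500 + -2480 / 11.5
SAT-scale = 500 + -215.6522
SAT-scale = 284.3478

284.3478


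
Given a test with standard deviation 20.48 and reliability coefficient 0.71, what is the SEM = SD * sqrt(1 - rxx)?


SEM = SD * sqrt(1 - rxx)
SEM = 20.48 * sqrt(1 - 0.71)
SEM = 20.48 * sqrt(0.29) = 20.48 * 0.538516
SEM = 11.0288

11.0288


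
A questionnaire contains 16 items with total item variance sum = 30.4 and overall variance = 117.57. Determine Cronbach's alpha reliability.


alpha = (k/(k-1)) * (1 - sum(si^2)/s_total^2)
= (16/15) * (1 - 30.4/117.57)
alpha = 0.7909

0.7909


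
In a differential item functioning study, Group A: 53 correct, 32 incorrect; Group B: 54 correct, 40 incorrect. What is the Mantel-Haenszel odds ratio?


Odds_A = 53/32 = 1.6562
Odds_B = 54/40 = 1.35
OR = Odds_A / Odds_B = 1.6562 / 1.35
Exactly, OR = (53 * 40) / (32 * 54) = 2120 / 1728
OR = 1.2269

1.2269


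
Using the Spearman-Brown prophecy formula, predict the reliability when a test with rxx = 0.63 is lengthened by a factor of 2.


r_new = (n * rxx) / (1 + (n-1) * rxx)
r_new = (2 * 0.63) / (1 + 1 * 0.63)
r_new = 1.26 / 1.63
r_new = 0.773

0.773


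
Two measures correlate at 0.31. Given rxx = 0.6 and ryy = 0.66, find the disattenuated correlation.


r_corrected = rxy / sqrt(rxx * ryy)
= 0.31 / sqrt(0.6 * 0.66)
= 0.31 / sqrt(0.396)
= 0.31 / 0.629285
r_corrected = 0.4926

0.4926


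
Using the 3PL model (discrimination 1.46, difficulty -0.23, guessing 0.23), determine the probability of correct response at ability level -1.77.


logit = 1.46*(-1.77 - -0.23) = -2.2484
P* = 1/(1 + exp(--2.2484)) = 0.0955
P = 0.23 + (1 - 0.23) * 0.0955
P = 0.3035

0.3035


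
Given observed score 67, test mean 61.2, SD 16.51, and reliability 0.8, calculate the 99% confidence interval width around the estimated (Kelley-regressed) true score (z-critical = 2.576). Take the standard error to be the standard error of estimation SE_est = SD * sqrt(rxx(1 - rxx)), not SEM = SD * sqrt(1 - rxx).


True score estimate = 0.8*67 + 0.2*61.2 = 65.84
SE_est = SD * sqrt(rxx * (1 - rxx)) = 16.51 * sqrt(0.8 * 0.2) = 16.51 * sqrt(0.16) = 6.604
CI = T_est +/- z * SE_est, so width = 2 * z * SE_est = 2 * 2.576 * 6.604
Width = 34.0238

34.0238


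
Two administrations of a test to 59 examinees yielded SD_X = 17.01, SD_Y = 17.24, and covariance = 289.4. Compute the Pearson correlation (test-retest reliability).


r = cov(X,Y) / (SD_X * SD_Y)
r = 289.4 / (17.01 * 17.24)
r = 289.4 / 293.2524
r = 0.9869

0.9869


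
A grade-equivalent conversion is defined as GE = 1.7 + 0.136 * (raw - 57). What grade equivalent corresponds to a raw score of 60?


raw - median = 60 - 57 = 3
slope * diff = 0.136 * 3 = 0.408
GE = 1.7 + 0.408
GE = 2.108

2.108


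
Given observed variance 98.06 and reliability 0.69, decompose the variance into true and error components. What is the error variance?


var_true = rxx * var_obs = 0.69 * 98.06 = 67.6614
var_error = var_obs - var_true
var_error = 98.06 - 67.6614
var_error = 30.3986

30.3986


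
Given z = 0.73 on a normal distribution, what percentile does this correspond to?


CDF(z) = 0.5 * (1 + erf(z/sqrt(2)))
erf(0.5162) = 0.5346
CDF = 0.7673
Percentile rank = 0.7673 * 100 = 76.73

76.73


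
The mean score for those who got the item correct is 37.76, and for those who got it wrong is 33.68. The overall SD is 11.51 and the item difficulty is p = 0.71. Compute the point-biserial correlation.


q = 1 - p = 0.29
rpb = ((M1 - M0) / SD) * sqrt(p * q)
rpb = ((37.76 - 33.68) / 11.51) * sqrt(0.71 * 0.29)
rpb = 0.1608

0.1608


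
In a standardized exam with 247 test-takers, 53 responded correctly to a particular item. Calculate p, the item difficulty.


Item difficulty p = number correct / total examinees
p = 53 / 247
p = 0.2146

0.2146


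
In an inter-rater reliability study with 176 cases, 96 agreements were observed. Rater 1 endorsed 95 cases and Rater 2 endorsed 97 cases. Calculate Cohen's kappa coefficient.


P_o = 96/176 = 0.545455
P_e = (95*97 + 81*79) / 30976 = 0.504068
kappa = (P_o - P_e) / (1 - P_e)
kappa = (0.545455 - 0.504068) / (1 - 0.504068)
kappa = 0.0835

0.0835


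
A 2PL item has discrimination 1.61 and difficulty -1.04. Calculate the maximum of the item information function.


For 2PL, max info at theta = b = -1.04
I_max = a^2 / 4 = 1.61^2 / 4
= 2.5921 / 4
I_max = 0.648

0.648


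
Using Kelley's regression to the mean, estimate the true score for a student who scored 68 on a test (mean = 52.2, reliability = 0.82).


T_est = rxx * X + (1 - rxx) * mean
T_est = 0.82 * 68 + 0.18 * 52.2
T_est = 55.76 + 9.396
T_est = 65.156

65.156


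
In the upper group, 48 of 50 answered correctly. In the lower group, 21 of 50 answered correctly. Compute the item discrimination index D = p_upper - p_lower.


p_upper = 48/50 = 0.96
p_lower = 21/50 = 0.42
D = 0.96 - 0.42 = 0.54

0.54


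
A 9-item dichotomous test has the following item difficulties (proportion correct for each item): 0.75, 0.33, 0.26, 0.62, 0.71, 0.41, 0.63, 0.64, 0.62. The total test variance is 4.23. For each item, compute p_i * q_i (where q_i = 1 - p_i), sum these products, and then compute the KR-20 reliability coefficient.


For each item, compute p_i * q_i:
  Item 1: 0.75 * 0.25 = 0.1875
  Item 2: 0.33 * 0.67 = 0.2211
  Item 3: 0.26 * 0.74 = 0.1924
  Item 4: 0.62 * 0.38 = 0.2356
  Item 5: 0.71 * 0.29 = 0.2059
  Item 6: 0.41 * 0.59 = 0.2419
  Item 7: 0.63 * 0.37 = 0.2331
  Item 8: 0.64 * 0.36 = 0.2304
  Item 9: 0.62 * 0.38 = 0.2356
Sum(p_i * q_i) = 0.1875 + 0.2211 + 0.1924 + 0.2356 + 0.2059 + 0.2419 + 0.2331 + 0.2304 + 0.2356 = 1.9835
KR-20 = (k/(k-1)) * (1 - Sum(p_i*q_i) / Var_total)
= (9/8) * (1 - 1.9835/4.23)
= 1.125 * 0.5311
KR-20 = 0.5975

0.5975


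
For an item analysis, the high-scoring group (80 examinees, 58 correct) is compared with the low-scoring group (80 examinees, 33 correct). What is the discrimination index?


p_upper = 58/80 = 0.725
p_lower = 33/80 = 0.4125
D = 0.725 - 0.4125 = 0.3125

0.3125


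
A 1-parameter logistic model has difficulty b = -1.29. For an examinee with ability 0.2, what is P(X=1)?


theta - b = 0.2 - -1.29 = 1.49
exp(-(theta - b)) = exp(-1.49) = 0.2254
P = 1 / (1 + 0.2254)
P = 0.8161

0.8161


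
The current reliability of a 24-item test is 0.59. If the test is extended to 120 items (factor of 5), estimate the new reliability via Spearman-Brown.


r_new = (n * rxx) / (1 + (n-1) * rxx)
r_new = (5 * 0.59) / (1 + 4 * 0.59)
r_new = 2.95 / 3.36
r_new = 0.878

0.878


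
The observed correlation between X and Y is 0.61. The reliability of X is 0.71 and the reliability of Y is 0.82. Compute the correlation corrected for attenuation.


r_corrected = rxy / sqrt(rxx * ryy)
= 0.61 / sqrt(0.71 * 0.82)
= 0.61 / sqrt(0.5822)
= 0.61 / 0.76302
r_corrected = 0.7995

0.7995


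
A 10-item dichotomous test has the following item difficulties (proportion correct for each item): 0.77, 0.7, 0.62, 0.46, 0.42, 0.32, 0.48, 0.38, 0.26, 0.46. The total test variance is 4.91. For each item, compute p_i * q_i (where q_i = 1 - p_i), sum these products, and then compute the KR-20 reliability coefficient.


For each item, compute p_i * q_i:
  Item 1: 0.77 * 0.23 = 0.1771
  Item 2: 0.7 * 0.3 = 0.21
  Item 3: 0.62 * 0.38 = 0.2356
  Item 4: 0.46 * 0.54 = 0.2484
  Item 5: 0.42 * 0.58 = 0.2436
  Item 6: 0.32 * 0.68 = 0.2176
  Item 7: 0.48 * 0.52 = 0.2496
  Item 8: 0.38 * 0.62 = 0.2356
  Item 9: 0.26 * 0.74 = 0.1924
  Item 10: 0.46 * 0.54 = 0.2484
Sum(p_i * q_i) = 0.1771 + 0.21 + 0.2356 + 0.2484 + 0.2436 + 0.2176 + 0.2496 + 0.2356 + 0.1924 + 0.2484 = 2.2583
KR-20 = (k/(k-1)) * (1 - Sum(p_i*q_i) / Var_total)
= (10/9) * (1 - 2.2583/4.91)
= 1.1111 * 0.5401
KR-20 = 0.6001

0.6001


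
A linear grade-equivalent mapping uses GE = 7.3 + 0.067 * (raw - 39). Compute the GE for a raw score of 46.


raw - median = 46 - 39 = 7
slope * diff = 0.067 * 7 = 0.469
GE = 7.3 + 0.469
GE = 7.769

7.769


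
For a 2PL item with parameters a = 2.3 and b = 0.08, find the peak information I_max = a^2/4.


For 2PL, max info at theta = b = 0.08
I_max = a^2 / 4 = 2.3^2 / 4
= 5.29 / 4
I_max = 1.3225

1.3225


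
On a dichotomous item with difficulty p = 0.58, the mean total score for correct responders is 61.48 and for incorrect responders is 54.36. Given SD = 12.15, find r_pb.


q = 1 - p = 0.42
rpb = ((M1 - M0) / SD) * sqrt(p * q)
rpb = ((61.48 - 54.36) / 12.15) * sqrt(0.58 * 0.42)
rpb = 0.2892

0.2892


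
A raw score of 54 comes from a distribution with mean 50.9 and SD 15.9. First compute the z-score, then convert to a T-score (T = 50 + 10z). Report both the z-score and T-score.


z = (X - mean) / SD = (54 - 50.9) / 15.9
z = 3.1 / 15.9
z = 0.195
T-score = T = 50 + 10z
Carry z at full precision (z = 3.1 / 15.9) into the conversion:
T-score = 50 + 10 * (3.1 / 15.9) = 50 + 31 / 15.9
T-score = 50 + 1.9497
T-score = 51.9497

51.9497


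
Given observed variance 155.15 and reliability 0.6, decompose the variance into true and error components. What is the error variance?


var_true = rxx * var_obs = 0.6 * 155.15 = 93.09
var_error = var_obs - var_true
var_error = 155.15 - 93.09
var_error = 62.06

62.06


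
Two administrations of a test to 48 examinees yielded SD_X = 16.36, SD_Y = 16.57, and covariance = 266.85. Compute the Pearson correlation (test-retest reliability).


r = cov(X,Y) / (SD_X * SD_Y)
r = 266.85 / (16.36 * 16.57)
r = 266.85 / 271.0852
r = 0.9844

0.9844


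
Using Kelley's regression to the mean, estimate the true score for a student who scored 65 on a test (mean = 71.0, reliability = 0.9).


T_est = rxx * X + (1 - rxx) * mean
T_est = 0.9 * 65 + 0.1 * 71.0
T_est = 58.5 + 7.1
T_est = 65.6

65.6


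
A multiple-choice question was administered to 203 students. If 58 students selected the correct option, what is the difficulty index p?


Item difficulty p = number correct / total examinees
p = 58 / 203
p = 0.2857

0.2857


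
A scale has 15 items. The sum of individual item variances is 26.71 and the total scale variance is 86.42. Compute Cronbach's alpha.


alpha = (k/(k-1)) * (1 - sum(si^2)/s_total^2)
= (15/14) * (1 - 26.71/86.42)
alpha = 0.7403

0.7403


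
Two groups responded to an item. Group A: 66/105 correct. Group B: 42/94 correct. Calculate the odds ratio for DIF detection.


Odds_A = 66/39 = 1.6923
Odds_B = 42/52 = 0.8077
OR = Odds_A / Odds_B = 1.6923 / 0.8077
Exactly, OR = (66 * 52) / (39 * 42) = 3432 / 1638
OR = 2.0952

2.0952


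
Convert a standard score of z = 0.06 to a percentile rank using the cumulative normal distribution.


CDF(z) = 0.5 * (1 + erf(z/sqrt(2)))
erf(0.0424) = 0.0478
CDF = 0.5239
Percentile rank = 0.5239 * 100 = 52.39

52.39


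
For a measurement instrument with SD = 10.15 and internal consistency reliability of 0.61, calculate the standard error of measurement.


SEM = SD * sqrt(1 - rxx)
SEM = 10.15 * sqrt(1 - 0.61)
SEM = 10.15 * sqrt(0.39) = 10.15 * 0.6245
SEM = 6.3387

6.3387


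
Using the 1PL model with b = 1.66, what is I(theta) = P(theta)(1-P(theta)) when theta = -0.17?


P = 1/(1+exp(-(-0.17-1.66))) = 0.1382
I = P*(1-P) = 0.1382 * 0.8618
I = 0.1191

0.1191


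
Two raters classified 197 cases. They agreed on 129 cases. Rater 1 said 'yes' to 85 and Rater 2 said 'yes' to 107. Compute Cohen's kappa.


P_o = 129/197 = 0.654822
P_e = (85*107 + 112*90) / 38809 = 0.494086
kappa = (P_o - P_e) / (1 - P_e)
kappa = (0.654822 - 0.494086) / (1 - 0.494086)
kappa = 0.3177

0.3177


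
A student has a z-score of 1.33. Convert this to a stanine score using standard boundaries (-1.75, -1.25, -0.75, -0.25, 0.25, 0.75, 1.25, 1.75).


Stanine boundaries: [-1.75, -1.25, -0.75, -0.25, 0.25, 0.75, 1.25, 1.75]
z = 1.33
Check each boundary:
  z >= -1.75 -> could be stanine 2
  z >= -1.25 -> could be stanine 3
  z >= -0.75 -> could be stanine 4
  z >= -0.25 -> could be stanine 5
  z >= 0.25 -> could be stanine 6
  z >= 0.75 -> could be stanine 7
  z >= 1.25 -> could be stanine 8
  z < 1.75
Highest qualifying boundary gives stanine = 8

8


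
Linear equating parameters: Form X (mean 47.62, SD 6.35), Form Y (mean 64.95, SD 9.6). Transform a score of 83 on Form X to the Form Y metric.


slope = SD_Y / SD_X = 9.6 / 6.35 ~ 1.5118
intercept = mean_Y - slope * mean_X = 64.95 - (9.6 / 6.35) * 47.62 ~ -7.0424
Y = slope * X + intercept. To avoid rounding drift from the rounded slope/intercept, evaluate the equivalent form Y = mean_Y + SD_Y * (X - mean_X) / SD_X at full precision:
Y = 64.95 + 9.6 * (83 - 47.62) / 6.35
Y = 64.95 + 9.6 * 35.38 / 6.35
Y = 64.95 + 339.648 / 6.35
Y = 64.95 + 53.4879
Y = 118.4379

118.4379


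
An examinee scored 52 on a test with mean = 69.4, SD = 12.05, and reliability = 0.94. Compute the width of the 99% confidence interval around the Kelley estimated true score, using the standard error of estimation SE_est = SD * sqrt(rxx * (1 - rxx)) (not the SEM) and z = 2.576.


True score estimate = 0.94*52 + 0.06*69.4 = 53.044
SE_est = SD * sqrt(rxx * (1 - rxx)) = 12.05 * sqrt(0.94 * 0.06) = 12.05 * sqrt(0.0564) = 2.861716
CI = T_est +/- z * SE_est, so width = 2 * z * SE_est = 2 * 2.576 * 2.861716
Width = 14.7436

14.7436


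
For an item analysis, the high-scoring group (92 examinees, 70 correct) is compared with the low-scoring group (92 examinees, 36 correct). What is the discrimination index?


p_upper = 70/92 = 0.7609
p_lower = 36/92 = 0.3913
D = 0.7609 - 0.3913 = 0.3696

0.3696


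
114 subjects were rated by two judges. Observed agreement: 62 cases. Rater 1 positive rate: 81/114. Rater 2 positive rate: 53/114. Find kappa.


P_o = 62/114 = 0.54386
P_e = (81*53 + 33*61) / 12996 = 0.485226
kappa = (P_o - P_e) / (1 - P_e)
kappa = (0.54386 - 0.485226) / (1 - 0.485226)
kappa = 0.1139

0.1139


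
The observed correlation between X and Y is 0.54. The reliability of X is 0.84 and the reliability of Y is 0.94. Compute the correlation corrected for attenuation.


r_corrected = rxy / sqrt(rxx * ryy)
= 0.54 / sqrt(0.84 * 0.94)
= 0.54 / sqrt(0.7896)
= 0.54 / 0.888594
r_corrected = 0.6077

0.6077


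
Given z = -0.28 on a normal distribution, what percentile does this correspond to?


CDF(z) = 0.5 * (1 + erf(z/sqrt(2)))
erf(-0.198) = -0.2205
CDF = 0.3897
Percentile rank = 0.3897 * 100 = 38.97

38.97


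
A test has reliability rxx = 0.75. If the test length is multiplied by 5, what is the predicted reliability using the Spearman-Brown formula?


r_new = (n * rxx) / (1 + (n-1) * rxx)
r_new = (5 * 0.75) / (1 + 4 * 0.75)
r_new = 3.75 / 4.0
r_new = 0.9375

0.9375


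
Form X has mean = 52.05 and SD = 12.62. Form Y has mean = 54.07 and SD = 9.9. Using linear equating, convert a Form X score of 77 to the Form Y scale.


slope = SD_Y / SD_X = 9.9 / 12.62 ~ 0.7845
intercept = mean_Y - slope * mean_X = 54.07 - (9.9 / 12.62) * 52.05 ~ 13.2384
Y = slope * X + intercept. To avoid rounding drift from the rounded slope/intercept, evaluate the equivalent form Y = mean_Y + SD_Y * (X - mean_X) / SD_X at full precision:
Y = 54.07 + 9.9 * (77 - 52.05) / 12.62
Y = 54.07 + 9.9 * 24.95 / 12.62
Y = 54.07 + 247.005 / 12.62
Y = 54.07 + 19.5725
Y = 73.6425

73.6425


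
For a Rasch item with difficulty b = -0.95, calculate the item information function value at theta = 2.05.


P = 1/(1+exp(-(2.05--0.95))) = 0.9526
I = P*(1-P) = 0.9526 * 0.0474
I = 0.0452

0.0452


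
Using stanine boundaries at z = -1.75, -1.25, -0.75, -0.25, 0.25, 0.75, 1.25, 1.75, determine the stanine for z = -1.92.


Stanine boundaries: [-1.75, -1.25, -0.75, -0.25, 0.25, 0.75, 1.25, 1.75]
z = -1.92
Check each boundary:
  z < -1.75
  z < -1.25
  z < -0.75
  z < -0.25
  z < 0.25
  z < 0.75
  z < 1.25
  z < 1.75
Highest qualifying boundary gives stanine = 1

1


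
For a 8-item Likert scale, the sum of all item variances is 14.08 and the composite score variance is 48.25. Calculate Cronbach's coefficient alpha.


alpha = (k/(k-1)) * (1 - sum(si^2)/s_total^2)
= (8/7) * (1 - 14.08/48.25)
alpha = 0.8094

0.8094


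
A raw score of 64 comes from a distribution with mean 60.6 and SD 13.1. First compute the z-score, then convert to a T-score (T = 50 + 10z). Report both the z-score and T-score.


z = (X - mean) / SD = (64 - 60.6) / 13.1
z = 3.4 / 13.1
z = 0.2595
T-score = T = 50 + 10z
Carry z at full precision (z = 3.4 / 13.1) into the conversion:
T-score = 50 + 10 * (3.4 / 13.1) = 50 + 34 / 13.1
T-score = 50 + 2.5954
T-score = 52.5954

52.5954


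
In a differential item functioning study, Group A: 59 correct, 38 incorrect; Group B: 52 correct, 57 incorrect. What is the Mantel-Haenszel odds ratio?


Odds_A = 59/38 = 1.5526
Odds_B = 52/57 = 0.9123
OR = Odds_A / Odds_B = 1.5526 / 0.9123
Exactly, OR = (59 * 57) / (38 * 52) = 3363 / 1976
OR = 1.7019

1.7019


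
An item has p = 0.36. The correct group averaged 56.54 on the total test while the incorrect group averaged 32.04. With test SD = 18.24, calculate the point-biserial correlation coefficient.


q = 1 - p = 0.64
rpb = ((M1 - M0) / SD) * sqrt(p * q)
rpb = ((56.54 - 32.04) / 18.24) * sqrt(0.36 * 0.64)
rpb = 0.6447

0.6447


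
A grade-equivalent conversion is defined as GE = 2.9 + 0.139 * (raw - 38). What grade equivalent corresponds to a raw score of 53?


raw - median = 53 - 38 = 15
slope * diff = 0.139 * 15 = 2.085
GE = 2.9 + 2.085
GE = 4.985

4.985


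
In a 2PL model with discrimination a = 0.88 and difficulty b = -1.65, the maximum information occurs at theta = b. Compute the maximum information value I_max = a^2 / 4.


For 2PL, max info at theta = b = -1.65
I_max = a^2 / 4 = 0.88^2 / 4
= 0.7744 / 4
I_max = 0.1936

0.1936


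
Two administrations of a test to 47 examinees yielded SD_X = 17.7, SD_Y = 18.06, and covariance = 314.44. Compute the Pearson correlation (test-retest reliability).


r = cov(X,Y) / (SD_X * SD_Y)
r = 314.44 / (17.7 * 18.06)
r = 314.44 / 319.662
r = 0.9837

0.9837


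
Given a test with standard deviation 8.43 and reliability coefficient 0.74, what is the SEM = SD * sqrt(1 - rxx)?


SEM = SD * sqrt(1 - rxx)
SEM = 8.43 * sqrt(1 - 0.74)
SEM = 8.43 * sqrt(0.26) = 8.43 * 0.509902
SEM = 4.2985

4.2985


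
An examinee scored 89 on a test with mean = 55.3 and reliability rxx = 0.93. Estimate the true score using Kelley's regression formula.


T_est = rxx * X + (1 - rxx) * mean
T_est = 0.93 * 89 + 0.07 * 55.3
T_est = 82.77 + 3.871
T_est = 86.641

86.641


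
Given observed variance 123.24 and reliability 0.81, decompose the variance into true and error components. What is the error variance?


var_true = rxx * var_obs = 0.81 * 123.24 = 99.8244
var_error = var_obs - var_true
var_error = 123.24 - 99.8244
var_error = 23.4156

23.4156


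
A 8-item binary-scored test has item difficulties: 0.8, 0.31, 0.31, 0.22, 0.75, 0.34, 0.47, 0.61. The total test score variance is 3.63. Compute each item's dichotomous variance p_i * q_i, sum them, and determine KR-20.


For each item, compute p_i * q_i:
  Item 1: 0.8 * 0.2 = 0.16
  Item 2: 0.31 * 0.69 = 0.2139
  Item 3: 0.31 * 0.69 = 0.2139
  Item 4: 0.22 * 0.78 = 0.1716
  Item 5: 0.75 * 0.25 = 0.1875
  Item 6: 0.34 * 0.66 = 0.2244
  Item 7: 0.47 * 0.53 = 0.2491
  Item 8: 0.61 * 0.39 = 0.2379
Sum(p_i * q_i) = 0.16 + 0.2139 + 0.2139 + 0.1716 + 0.1875 + 0.2244 + 0.2491 + 0.2379 = 1.6583
KR-20 = (k/(k-1)) * (1 - Sum(p_i*q_i) / Var_total)
= (8/7) * (1 - 1.6583/3.63)
= 1.1429 * 0.5432
KR-20 = 0.6208

0.6208


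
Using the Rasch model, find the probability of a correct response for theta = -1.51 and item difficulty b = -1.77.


theta - b = -1.51 - -1.77 = 0.26
exp(-(theta - b)) = exp(-0.26) = 0.7711
P = 1 / (1 + 0.7711)
P = 0.5646

0.5646


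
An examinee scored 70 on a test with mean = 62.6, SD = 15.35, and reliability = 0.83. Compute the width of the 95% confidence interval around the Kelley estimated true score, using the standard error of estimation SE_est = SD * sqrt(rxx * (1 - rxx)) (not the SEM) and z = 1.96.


True score estimate = 0.83*70 + 0.17*62.6 = 68.742
SE_est = SD * sqrt(rxx * (1 - rxx)) = 15.35 * sqrt(0.83 * 0.17) = 15.35 * sqrt(0.1411) = 5.765963
CI = T_est +/- z * SE_est, so width = 2 * z * SE_est = 2 * 1.96 * 5.765963
Width = 22.6026

22.6026


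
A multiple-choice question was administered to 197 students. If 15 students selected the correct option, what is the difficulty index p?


Item difficulty p = number correct / total examinees
p = 15 / 197
p = 0.0761

0.0761


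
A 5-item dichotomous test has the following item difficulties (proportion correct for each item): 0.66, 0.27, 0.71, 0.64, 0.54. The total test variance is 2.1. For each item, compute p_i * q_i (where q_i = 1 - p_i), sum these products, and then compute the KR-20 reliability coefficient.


For each item, compute p_i * q_i:
  Item 1: 0.66 * 0.34 = 0.2244
  Item 2: 0.27 * 0.73 = 0.1971
  Item 3: 0.71 * 0.29 = 0.2059
  Item 4: 0.64 * 0.36 = 0.2304
  Item 5: 0.54 * 0.46 = 0.2484
Sum(p_i * q_i) = 0.2244 + 0.1971 + 0.2059 + 0.2304 + 0.2484 = 1.1062
KR-20 = (k/(k-1)) * (1 - Sum(p_i*q_i) / Var_total)
= (5/4) * (1 - 1.1062/2.1)
= 1.25 * 0.4732
KR-20 = 0.5915

0.5915


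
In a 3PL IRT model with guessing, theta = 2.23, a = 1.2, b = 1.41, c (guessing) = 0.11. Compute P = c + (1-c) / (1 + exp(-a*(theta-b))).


logit = 1.2*(2.23 - 1.41) = 0.984
P* = 1/(1 + exp(-0.984)) = 0.7279
P = 0.11 + (1 - 0.11) * 0.7279
P = 0.7578

0.7578


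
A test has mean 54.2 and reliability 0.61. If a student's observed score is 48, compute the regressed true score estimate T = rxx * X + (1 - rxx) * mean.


T_est = rxx * X + (1 - rxx) * mean
T_est = 0.61 * 48 + 0.39 * 54.2
T_est = 29.28 + 21.138
T_est = 50.418

50.418


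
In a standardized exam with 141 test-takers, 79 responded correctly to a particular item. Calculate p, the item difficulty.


Item difficulty p = number correct / total examinees
p = 79 / 141
p = 0.5603

0.5603


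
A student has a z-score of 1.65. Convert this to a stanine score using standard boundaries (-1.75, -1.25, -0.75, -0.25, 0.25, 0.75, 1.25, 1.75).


Stanine boundaries: [-1.75, -1.25, -0.75, -0.25, 0.25, 0.75, 1.25, 1.75]
z = 1.65
Check each boundary:
  z >= -1.75 -> could be stanine 2
  z >= -1.25 -> could be stanine 3
  z >= -0.75 -> could be stanine 4
  z >= -0.25 -> could be stanine 5
  z >= 0.25 -> could be stanine 6
  z >= 0.75 -> could be stanine 7
  z >= 1.25 -> could be stanine 8
  z < 1.75
Highest qualifying boundary gives stanine = 8

8


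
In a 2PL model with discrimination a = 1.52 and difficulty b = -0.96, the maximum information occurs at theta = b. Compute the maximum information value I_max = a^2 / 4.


For 2PL, max info at theta = b = -0.96
I_max = a^2 / 4 = 1.52^2 / 4
= 2.3104 / 4
I_max = 0.5776

0.5776


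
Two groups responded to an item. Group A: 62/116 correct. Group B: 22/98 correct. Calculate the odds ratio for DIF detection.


Odds_A = 62/54 = 1.1481
Odds_B = 22/76 = 0.2895
OR = Odds_A / Odds_B = 1.1481 / 0.2895
Exactly, OR = (62 * 76) / (54 * 22) = 4712 / 1188
OR = 3.9663

3.9663


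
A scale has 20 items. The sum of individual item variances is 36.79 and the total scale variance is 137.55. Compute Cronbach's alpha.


alpha = (k/(k-1)) * (1 - sum(si^2)/s_total^2)
= (20/19) * (1 - 36.79/137.55)
alpha = 0.7711

0.7711


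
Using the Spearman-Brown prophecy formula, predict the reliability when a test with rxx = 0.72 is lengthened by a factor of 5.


r_new = (n * rxx) / (1 + (n-1) * rxx)
r_new = (5 * 0.72) / (1 + 4 * 0.72)
r_new = 3.6 / 3.88
r_new = 0.9278

0.9278


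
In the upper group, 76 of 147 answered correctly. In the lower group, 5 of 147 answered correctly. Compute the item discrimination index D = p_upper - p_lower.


p_upper = 76/147 = 0.517
p_lower = 5/147 = 0.034
D = 0.517 - 0.034 = 0.483

0.483


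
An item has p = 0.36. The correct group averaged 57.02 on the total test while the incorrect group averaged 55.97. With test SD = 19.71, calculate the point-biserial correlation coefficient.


q = 1 - p = 0.64
rpb = ((M1 - M0) / SD) * sqrt(p * q)
rpb = ((57.02 - 55.97) / 19.71) * sqrt(0.36 * 0.64)
rpb = 0.0256

0.0256


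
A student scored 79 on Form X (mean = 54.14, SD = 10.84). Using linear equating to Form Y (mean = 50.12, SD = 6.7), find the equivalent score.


slope = SD_Y / SD_X = 6.7 / 10.84 ~ 0.6181
intercept = mean_Y - slope * mean_X = 50.12 - (6.7 / 10.84) * 54.14 ~ 16.6571
Y = slope * X + intercept. To avoid rounding drift from the rounded slope/intercept, evaluate the equivalent form Y = mean_Y + SD_Y * (X - mean_X) / SD_X at full precision:
Y = 50.12 + 6.7 * (79 - 54.14) / 10.84
Y = 50.12 + 6.7 * 24.86 / 10.84
Y = 50.12 + 166.562 / 10.84
Y = 50.12 + 15.3655
Y = 65.4855

65.4855


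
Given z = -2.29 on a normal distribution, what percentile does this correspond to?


CDF(z) = 0.5 * (1 + erf(z/sqrt(2)))
erf(-1.6193) = -0.978
CDF = 0.011
Percentile rank = 0.011 * 100 = 1.1

1.1


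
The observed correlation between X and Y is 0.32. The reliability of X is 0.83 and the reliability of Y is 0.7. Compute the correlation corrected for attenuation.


r_corrected = rxy / sqrt(rxx * ryy)
= 0.32 / sqrt(0.83 * 0.7)
= 0.32 / sqrt(0.581)
= 0.32 / 0.762234
r_corrected = 0.4198

0.4198


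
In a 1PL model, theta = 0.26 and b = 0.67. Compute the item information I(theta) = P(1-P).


P = 1/(1+exp(-(0.26-0.67))) = 0.3989
I = P*(1-P) = 0.3989 * 0.6011
I = 0.2398

0.2398


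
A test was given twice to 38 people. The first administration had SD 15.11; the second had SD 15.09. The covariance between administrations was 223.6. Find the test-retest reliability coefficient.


r = cov(X,Y) / (SD_X * SD_Y)
r = 223.6 / (15.11 * 15.09)
r = 223.6 / 228.0099
r = 0.9807

0.9807


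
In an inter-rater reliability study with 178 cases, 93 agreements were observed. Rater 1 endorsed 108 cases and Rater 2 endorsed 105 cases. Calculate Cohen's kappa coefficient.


P_o = 93/178 = 0.522472
P_e = (108*105 + 70*73) / 31684 = 0.519189
kappa = (P_o - P_e) / (1 - P_e)
kappa = (0.522472 - 0.519189) / (1 - 0.519189)
kappa = 0.0068

0.0068


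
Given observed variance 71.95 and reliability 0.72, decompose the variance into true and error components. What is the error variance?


var_true = rxx * var_obs = 0.72 * 71.95 = 51.804
var_error = var_obs - var_true
var_error = 71.95 - 51.804
var_error = 20.146

20.146


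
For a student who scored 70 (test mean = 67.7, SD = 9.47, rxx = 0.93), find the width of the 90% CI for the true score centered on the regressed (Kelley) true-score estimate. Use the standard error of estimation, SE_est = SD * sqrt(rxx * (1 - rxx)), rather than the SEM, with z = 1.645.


True score estimate = 0.93*70 + 0.07*67.7 = 69.839
SE_est = SD * sqrt(rxx * (1 - rxx)) = 9.47 * sqrt(0.93 * 0.07) = 9.47 * sqrt(0.0651) = 2.416242
CI = T_est +/- z * SE_est, so width = 2 * z * SE_est = 2 * 1.645 * 2.416242
Width = 7.9494

7.9494


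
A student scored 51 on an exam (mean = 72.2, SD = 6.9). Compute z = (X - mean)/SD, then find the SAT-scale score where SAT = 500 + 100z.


z = (X - mean) / SD = (51 - 72.2) / 6.9
z = -21.2 / 6.9
z = -3.0725
SAT-scale = SAT = 500 + 100z
Carry z at full precision (z = -21.2 / 6.9) into the conversion:
SAT-scale = 500 + 100 * (-21.2 / 6.9) = 500 + -2120 / 6.9
SAT-scale = 500 + -307.2464
SAT-scale = 192.7536

192.7536


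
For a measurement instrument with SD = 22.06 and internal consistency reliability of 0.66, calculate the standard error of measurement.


SEM = SD * sqrt(1 - rxx)
SEM = 22.06 * sqrt(1 - 0.66)
SEM = 22.06 * sqrt(0.34) = 22.06 * 0.583095
SEM = 12.8631

12.8631


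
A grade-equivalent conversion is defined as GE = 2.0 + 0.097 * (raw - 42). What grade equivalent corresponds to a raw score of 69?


raw - median = 69 - 42 = 27
slope * diff = 0.097 * 27 = 2.619
GE = 2.0 + 2.619
GE = 4.619

4.619


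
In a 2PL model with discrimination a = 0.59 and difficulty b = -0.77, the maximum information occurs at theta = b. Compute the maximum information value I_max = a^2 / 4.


For 2PL, max info at theta = b = -0.77
I_max = a^2 / 4 = 0.59^2 / 4
= 0.3481 / 4
I_max = 0.087

0.087


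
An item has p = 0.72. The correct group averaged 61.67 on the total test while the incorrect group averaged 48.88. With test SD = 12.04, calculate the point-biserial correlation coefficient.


q = 1 - p = 0.28
rpb = ((M1 - M0) / SD) * sqrt(p * q)
rpb = ((61.67 - 48.88) / 12.04) * sqrt(0.72 * 0.28)
rpb = 0.477

0.477


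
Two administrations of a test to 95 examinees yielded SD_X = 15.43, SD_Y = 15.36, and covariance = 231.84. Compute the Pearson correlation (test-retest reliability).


r = cov(X,Y) / (SD_X * SD_Y)
r = 231.84 / (15.43 * 15.36)
r = 231.84 / 237.0048
r = 0.9782

0.9782


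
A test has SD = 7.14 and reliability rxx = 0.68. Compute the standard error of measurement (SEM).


SEM = SD * sqrt(1 - rxx)
SEM = 7.14 * sqrt(1 - 0.68)
SEM = 7.14 * sqrt(0.32) = 7.14 * 0.565685
SEM = 4.039

4.039


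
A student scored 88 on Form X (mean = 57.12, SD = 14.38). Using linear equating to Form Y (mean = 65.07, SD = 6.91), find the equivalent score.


slope = SD_Y / SD_X = 6.91 / 14.38 ~ 0.4805
intercept = mean_Y - slope * mean_X = 65.07 - (6.91 / 14.38) * 57.12 ~ 37.6222
Y = slope * X + intercept. To avoid rounding drift from the rounded slope/intercept, evaluate the equivalent form Y = mean_Y + SD_Y * (X - mean_X) / SD_X at full precision:
Y = 65.07 + 6.91 * (88 - 57.12) / 14.38
Y = 65.07 + 6.91 * 30.88 / 14.38
Y = 65.07 + 213.3808 / 14.38
Y = 65.07 + 14.8387
Y = 79.9087

79.9087


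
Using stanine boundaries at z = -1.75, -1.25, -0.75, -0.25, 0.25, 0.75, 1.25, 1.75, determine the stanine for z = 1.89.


Stanine boundaries: [-1.75, -1.25, -0.75, -0.25, 0.25, 0.75, 1.25, 1.75]
z = 1.89
Check each boundary:
  z >= -1.75 -> could be stanine 2
  z >= -1.25 -> could be stanine 3
  z >= -0.75 -> could be stanine 4
  z >= -0.25 -> could be stanine 5
  z >= 0.25 -> could be stanine 6
  z >= 0.75 -> could be stanine 7
  z >= 1.25 -> could be stanine 8
  z >= 1.75 -> could be stanine 9
Highest qualifying boundary gives stanine = 9

9


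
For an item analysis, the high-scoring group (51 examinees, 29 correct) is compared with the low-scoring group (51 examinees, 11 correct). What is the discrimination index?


p_upper = 29/51 = 0.5686
p_lower = 11/51 = 0.2157
D = 0.5686 - 0.2157 = 0.3529

0.3529


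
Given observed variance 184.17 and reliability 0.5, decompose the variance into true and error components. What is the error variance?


var_true = rxx * var_obs = 0.5 * 184.17 = 92.085
var_error = var_obs - var_true
var_error = 184.17 - 92.085
var_error = 92.085

92.085


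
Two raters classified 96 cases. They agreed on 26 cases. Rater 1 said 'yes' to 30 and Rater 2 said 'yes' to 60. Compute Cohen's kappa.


P_o = 26/96 = 0.270833
P_e = (30*60 + 66*36) / 9216 = 0.453125
kappa = (P_o - P_e) / (1 - P_e)
kappa = (0.270833 - 0.453125) / (1 - 0.453125)
kappa = -0.3333

-0.3333


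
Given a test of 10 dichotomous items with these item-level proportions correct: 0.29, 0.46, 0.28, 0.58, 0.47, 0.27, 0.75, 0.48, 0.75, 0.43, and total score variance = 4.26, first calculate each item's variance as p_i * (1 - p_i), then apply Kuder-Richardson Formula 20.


For each item, compute p_i * q_i:
  Item 1: 0.29 * 0.71 = 0.2059
  Item 2: 0.46 * 0.54 = 0.2484
  Item 3: 0.28 * 0.72 = 0.2016
  Item 4: 0.58 * 0.42 = 0.2436
  Item 5: 0.47 * 0.53 = 0.2491
  Item 6: 0.27 * 0.73 = 0.1971
  Item 7: 0.75 * 0.25 = 0.1875
  Item 8: 0.48 * 0.52 = 0.2496
  Item 9: 0.75 * 0.25 = 0.1875
  Item 10: 0.43 * 0.57 = 0.2451
Sum(p_i * q_i) = 0.2059 + 0.2484 + 0.2016 + 0.2436 + 0.2491 + 0.1971 + 0.1875 + 0.2496 + 0.1875 + 0.2451 = 2.2154
KR-20 = (k/(k-1)) * (1 - Sum(p_i*q_i) / Var_total)
= (10/9) * (1 - 2.2154/4.26)
= 1.1111 * 0.48
KR-20 = 0.5333

0.5333


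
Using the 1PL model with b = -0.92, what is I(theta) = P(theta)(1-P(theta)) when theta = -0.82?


P = 1/(1+exp(-(-0.82--0.92))) = 0.525
I = P*(1-P) = 0.525 * 0.475
I = 0.2494

0.2494


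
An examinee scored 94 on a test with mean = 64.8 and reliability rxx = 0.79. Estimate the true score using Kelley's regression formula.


T_est = rxx * X + (1 - rxx) * mean
T_est = 0.79 * 94 + 0.21 * 64.8
T_est = 74.26 + 13.608
T_est = 87.868

87.868


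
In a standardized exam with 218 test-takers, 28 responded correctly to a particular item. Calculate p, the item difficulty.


Item difficulty p = number correct / total examinees
p = 28 / 218
p = 0.1284

0.1284


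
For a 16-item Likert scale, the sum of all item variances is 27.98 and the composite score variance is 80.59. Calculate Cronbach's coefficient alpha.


alpha = (k/(k-1)) * (1 - sum(si^2)/s_total^2)
= (16/15) * (1 - 27.98/80.59)
alpha = 0.6963

0.6963


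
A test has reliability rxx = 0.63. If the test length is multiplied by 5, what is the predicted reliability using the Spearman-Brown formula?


r_new = (n * rxx) / (1 + (n-1) * rxx)
r_new = (5 * 0.63) / (1 + 4 * 0.63)
r_new = 3.15 / 3.52
r_new = 0.8949

0.8949


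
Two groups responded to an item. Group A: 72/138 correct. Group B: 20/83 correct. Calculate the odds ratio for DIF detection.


Odds_A = 72/66 = 1.0909
Odds_B = 20/63 = 0.3175
OR = Odds_A / Odds_B = 1.0909 / 0.3175
Exactly, OR = (72 * 63) / (66 * 20) = 4536 / 1320
OR = 3.4364

3.4364


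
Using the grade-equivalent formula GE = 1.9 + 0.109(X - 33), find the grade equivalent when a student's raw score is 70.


raw - median = 70 - 33 = 37
slope * diff = 0.109 * 37 = 4.033
GE = 1.9 + 4.033
GE = 5.933

5.933


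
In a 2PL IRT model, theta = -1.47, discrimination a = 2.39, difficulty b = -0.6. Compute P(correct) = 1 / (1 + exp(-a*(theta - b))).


a*(theta - b) = 2.39 * (-1.47 - -0.6) = -2.0793
exp(--2.0793) = 7.9989
P = 1 / (1 + 7.9989)
P = 0.1111

0.1111


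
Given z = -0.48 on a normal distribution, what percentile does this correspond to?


CDF(z) = 0.5 * (1 + erf(z/sqrt(2)))
erf(-0.3394) = -0.3688
CDF = 0.3156
Percentile rank = 0.3156 * 100 = 31.56

31.56


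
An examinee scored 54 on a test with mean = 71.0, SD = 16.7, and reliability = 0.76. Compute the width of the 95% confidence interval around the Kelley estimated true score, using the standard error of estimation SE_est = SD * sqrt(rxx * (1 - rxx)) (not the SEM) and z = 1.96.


True score estimate = 0.76*54 + 0.24*71.0 = 58.08
SE_est = SD * sqrt(rxx * (1 - rxx)) = 16.7 * sqrt(0.76 * 0.24) = 16.7 * sqrt(0.1824) = 7.132288
CI = T_est +/- z * SE_est, so width = 2 * z * SE_est = 2 * 1.96 * 7.132288
Width = 27.9586

27.9586


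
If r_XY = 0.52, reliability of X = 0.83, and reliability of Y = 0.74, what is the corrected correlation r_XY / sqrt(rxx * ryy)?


r_corrected = rxy / sqrt(rxx * ryy)
= 0.52 / sqrt(0.83 * 0.74)
= 0.52 / sqrt(0.6142)
= 0.52 / 0.783709
r_corrected = 0.6635

0.6635


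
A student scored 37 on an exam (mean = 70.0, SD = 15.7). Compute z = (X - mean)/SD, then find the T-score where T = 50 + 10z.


z = (X - mean) / SD = (37 - 70.0) / 15.7
z = -33.0 / 15.7
z = -2.1019
T-score = T = 50 + 10z
Carry z at full precision (z = -33.0 / 15.7) into the conversion:
T-score = 50 + 10 * (-33.0 / 15.7) = 50 + -330 / 15.7
T-score = 50 + -21.0191
T-score = 28.9809

28.9809


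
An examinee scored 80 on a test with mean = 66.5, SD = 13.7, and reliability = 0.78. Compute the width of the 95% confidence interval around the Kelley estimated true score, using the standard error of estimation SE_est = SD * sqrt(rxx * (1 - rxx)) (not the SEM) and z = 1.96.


True score estimate = 0.78*80 + 0.22*66.5 = 77.03
SE_est = SD * sqrt(rxx * (1 - rxx)) = 13.7 * sqrt(0.78 * 0.22) = 13.7 * sqrt(0.1716) = 5.675174
CI = T_est +/- z * SE_est, so width = 2 * z * SE_est = 2 * 1.96 * 5.675174
Width = 22.2467

22.2467
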